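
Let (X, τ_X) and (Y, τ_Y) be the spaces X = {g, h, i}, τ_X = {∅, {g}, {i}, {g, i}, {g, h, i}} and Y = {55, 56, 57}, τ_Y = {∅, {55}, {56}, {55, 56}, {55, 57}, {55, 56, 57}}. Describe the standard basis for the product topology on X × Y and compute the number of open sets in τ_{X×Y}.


Basis B = {∅ × ∅, {g} × {55}, {g} × {56}, {i} × {55}, {i} × {56}, {g} × {55, 56}, {g} × {55, 57}, {g, i} × {55}, {g, i} × {56}, {i} × {55, 56}, {i} × {55, 57}, {g} × {55, 56, 57}, {g, h, i} × {55}, {g, h, i} × {56}, {i} × {55, 56, 57}, {g, i} × {55, 56}, {g, i} × {55, 57}, {g, i} × {55, 56, 57}, {g, h, i} × {55, 56}, {g, h, i} × {55, 57}, {g, h, i} × {55, 56, 57}}; |τ_{X×Y}| = 70.

Enumerate products U × V with U ∈ τ_X, V ∈ τ_Y (deduplicated):
  ∅ × ∅ = {} (∅)
  {g} × {55} = {(g,55)}
  {g} × {56} = {(g,56)}
  {i} × {55} = {(i,55)}
  {i} × {56} = {(i,56)}
  {g} × {55, 56} = {(g,55), (g,56)}
  {g} × {55, 57} = {(g,55), (g,57)}
  {g, i} × {55} = {(g,55), (i,55)}
  {g, i} × {56} = {(g,56), (i,56)}
  {i} × {55, 56} = {(i,55), (i,56)}
  {i} × {55, 57} = {(i,55), (i,57)}
  {g} × {55, 56, 57} = {(g,55), (g,56), (g,57)}
  {g, h, i} × {55} = {(g,55), (h,55), (i,55)}
  {g, h, i} × {56} = {(g,56), (h,56), (i,56)}
  {i} × {55, 56, 57} = {(i,55), (i,56), (i,57)}
  {g, i} × {55, 56} = {(g,55), (g,56), (i,55), (i,56)}
  {g, i} × {55, 57} = {(g,55), (g,57), (i,55), (i,57)}
  {g, i} × {55, 56, 57} = {(g,55), (g,56), (g,57), (i,55), (i,56), (i,57)}
  {g, h, i} × {55, 56} = {(g,55), (g,56), (h,55), (h,56), (i,55), (i,56)}
  {g, h, i} × {55, 57} = {(g,55), (g,57), (h,55), (h,57), (i,55), (i,57)}
  {g, h, i} × {55, 56, 57} = {(g,55), (g,56), (g,57), (h,55), (h,56), (h,57), (i,55), (i,56), (i,57)}
These 21 distinct sets form the basis B.
Close under arbitrary unions to get τ_{X×Y}; counting gives |τ_{X×Y}| = 70.


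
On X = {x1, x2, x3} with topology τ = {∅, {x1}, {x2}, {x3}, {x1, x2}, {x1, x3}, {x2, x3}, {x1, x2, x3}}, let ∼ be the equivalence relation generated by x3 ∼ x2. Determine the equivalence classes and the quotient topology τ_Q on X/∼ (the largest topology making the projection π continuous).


X/∼ = {[x1], [x2=x3]}; |τ_Q| = 4.

Equivalence classes: [x1], [x2=x3].
Quotient map π: X → X/∼ sends x1 ↦ [x1], x2 ↦ [x2=x3], x3 ↦ [x2=x3].
For each subset V ⊆ X/∼, compute π^{-1}(V) ⊆ X and check whether π^{-1}(V) ∈ τ. V is open in τ_Q iff π^{-1}(V) ∈ τ.
  V = {}: π^{-1}(V) = ∅ ∈ τ ✓.
  V = {[x1]}: π^{-1}(V) = {x1} ∈ τ ✓.
  V = {[x2=x3]}: π^{-1}(V) = {x2, x3} ∈ τ ✓.
  V = {[x1], [x2=x3]}: π^{-1}(V) = {x1, x2, x3} ∈ τ ✓.
Open sets in the quotient: τ_Q = {{}, {[x1]}, {[x2=x3]}, {[x1], [x2=x3]}} (4 elements).


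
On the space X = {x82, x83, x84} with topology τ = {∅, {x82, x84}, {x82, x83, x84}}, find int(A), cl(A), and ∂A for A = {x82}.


int(A) = ∅, cl(A) = {x82, x83, x84}, ∂A = {x82, x83, x84}.

Closed sets in (X, τ) are complements of opens:
  closed(X, τ) = {∅, {x83}, {x82, x83, x84}}.
int(A) = ⋃ {U ∈ τ : U ⊆ A}. Opens contained in A: ∅.
Taking the union of these: int(A) = ∅.
cl(A) = ⋂ {C closed : A ⊆ C}. Closed sets containing A: {x82, x83, x84}.
Intersecting these: cl(A) = {x82, x83, x84}.
∂A = cl(A) ∖ int(A) = {x82, x83, x84} ∖ ∅ = {x82, x83, x84}.


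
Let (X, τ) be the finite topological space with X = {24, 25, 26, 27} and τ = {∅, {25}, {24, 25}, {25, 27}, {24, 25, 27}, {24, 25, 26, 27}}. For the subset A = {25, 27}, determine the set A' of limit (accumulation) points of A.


A' = {24, 26, 27}

For each x ∈ X, list the open sets U ∈ τ with x ∈ U, then check whether U ∩ (A ∖ {x}) ≠ ∅ for every such U.
  x = 24: opens ∋ x are {24, 25}, {24, 25, 27}, {24, 25, 26, 27}; each meets A ∖ {24}, so x IS a limit point.
  x = 25: open {25} ∋ x has {25} ∩ (A ∖ {25}) = ∅, so x is NOT a limit point.
  x = 26: opens ∋ x are {24, 25, 26, 27}; each meets A ∖ {26}, so x IS a limit point.
  x = 27: opens ∋ x are {25, 27}, {24, 25, 27}, {24, 25, 26, 27}; each meets A ∖ {27}, so x IS a limit point.
Collecting: A' = {24, 26, 27}.


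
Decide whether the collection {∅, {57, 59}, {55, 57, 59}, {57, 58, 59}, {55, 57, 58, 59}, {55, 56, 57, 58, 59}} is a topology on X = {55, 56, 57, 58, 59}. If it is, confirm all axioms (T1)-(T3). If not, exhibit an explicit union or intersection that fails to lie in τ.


τ IS a topology on X.

Axiom (T1): ∅ ∈ τ? Yes; X ∈ τ? Yes.
Axiom (T2/T3): check pairwise unions and intersections of members of τ.
All pairwise intersections and unions checked — each lies in τ. Therefore τ satisfies (T1), (T2), (T3): it IS a topology on X.


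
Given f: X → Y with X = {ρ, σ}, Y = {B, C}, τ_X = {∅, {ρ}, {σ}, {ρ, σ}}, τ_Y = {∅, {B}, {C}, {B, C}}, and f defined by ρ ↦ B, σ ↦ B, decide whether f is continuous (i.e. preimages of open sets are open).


f IS continuous.

Compute f^{-1}(U) for each U ∈ τ_Y:
  U = ∅: f^{-1}(U) = ∅ ∈ τ_X ✓.
  U = {B}: f^{-1}(U) = {ρ, σ} ∈ τ_X ✓.
  U = {C}: f^{-1}(U) = ∅ ∈ τ_X ✓.
  U = {B, C}: f^{-1}(U) = {ρ, σ} ∈ τ_X ✓.
Every preimage lies in τ_X, so f IS continuous.


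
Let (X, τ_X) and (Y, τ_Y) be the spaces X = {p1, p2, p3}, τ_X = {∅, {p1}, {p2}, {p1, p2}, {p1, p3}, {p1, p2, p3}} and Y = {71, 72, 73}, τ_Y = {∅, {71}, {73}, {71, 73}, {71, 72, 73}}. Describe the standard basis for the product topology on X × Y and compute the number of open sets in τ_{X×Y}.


Basis B = {∅ × ∅, {p1} × {71}, {p1} × {73}, {p2} × {71}, {p2} × {73}, {p1} × {71, 73}, {p1, p2} × {71}, {p1, p3} × {71}, {p1, p2} × {73}, {p1, p3} × {73}, {p2} × {71, 73}, {p1} × {71, 72, 73}, {p1, p2, p3} × {71}, {p1, p2, p3} × {73}, {p2} × {71, 72, 73}, {p1, p2} × {71, 73}, {p1, p3} × {71, 73}, {p1, p2} × {71, 72, 73}, {p1, p3} × {71, 72, 73}, {p1, p2, p3} × {71, 73}, {p1, p2, p3} × {71, 72, 73}}; |τ_{X×Y}| = 70.

Enumerate products U × V with U ∈ τ_X, V ∈ τ_Y (deduplicated):
  ∅ × ∅ = {} (∅)
  {p1} × {71} = {(p1,71)}
  {p1} × {73} = {(p1,73)}
  {p2} × {71} = {(p2,71)}
  {p2} × {73} = {(p2,73)}
  {p1} × {71, 73} = {(p1,71), (p1,73)}
  {p1, p2} × {71} = {(p1,71), (p2,71)}
  {p1, p3} × {71} = {(p1,71), (p3,71)}
  {p1, p2} × {73} = {(p1,73), (p2,73)}
  {p1, p3} × {73} = {(p1,73), (p3,73)}
  {p2} × {71, 73} = {(p2,71), (p2,73)}
  {p1} × {71, 72, 73} = {(p1,71), (p1,72), (p1,73)}
  {p1, p2, p3} × {71} = {(p1,71), (p2,71), (p3,71)}
  {p1, p2, p3} × {73} = {(p1,73), (p2,73), (p3,73)}
  {p2} × {71, 72, 73} = {(p2,71), (p2,72), (p2,73)}
  {p1, p2} × {71, 73} = {(p1,71), (p1,73), (p2,71), (p2,73)}
  {p1, p3} × {71, 73} = {(p1,71), (p1,73), (p3,71), (p3,73)}
  {p1, p2} × {71, 72, 73} = {(p1,71), (p1,72), (p1,73), (p2,71), (p2,72), (p2,73)}
  {p1, p3} × {71, 72, 73} = {(p1,71), (p1,72), (p1,73), (p3,71), (p3,72), (p3,73)}
  {p1, p2, p3} × {71, 73} = {(p1,71), (p1,73), (p2,71), (p2,73), (p3,71), (p3,73)}
  {p1, p2, p3} × {71, 72, 73} = {(p1,71), (p1,72), (p1,73), (p2,71), (p2,72), (p2,73), (p3,71), (p3,72), (p3,73)}
These 21 distinct sets form the basis B.
Close under arbitrary unions to get τ_{X×Y}; counting gives |τ_{X×Y}| = 70.


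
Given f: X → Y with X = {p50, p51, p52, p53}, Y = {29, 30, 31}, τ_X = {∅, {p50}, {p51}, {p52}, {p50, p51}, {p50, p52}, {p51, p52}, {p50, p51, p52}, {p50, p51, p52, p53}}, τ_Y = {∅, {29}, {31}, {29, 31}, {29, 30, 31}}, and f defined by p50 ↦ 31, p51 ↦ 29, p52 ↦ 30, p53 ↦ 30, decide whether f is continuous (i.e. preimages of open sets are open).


f IS continuous.

Compute f^{-1}(U) for each U ∈ τ_Y:
  U = ∅: f^{-1}(U) = ∅ ∈ τ_X ✓.
  U = {29}: f^{-1}(U) = {p51} ∈ τ_X ✓.
  U = {31}: f^{-1}(U) = {p50} ∈ τ_X ✓.
  U = {29, 31}: f^{-1}(U) = {p50, p51} ∈ τ_X ✓.
  U = {29, 30, 31}: f^{-1}(U) = {p50, p51, p52, p53} ∈ τ_X ✓.
Every preimage lies in τ_X, so f IS continuous.


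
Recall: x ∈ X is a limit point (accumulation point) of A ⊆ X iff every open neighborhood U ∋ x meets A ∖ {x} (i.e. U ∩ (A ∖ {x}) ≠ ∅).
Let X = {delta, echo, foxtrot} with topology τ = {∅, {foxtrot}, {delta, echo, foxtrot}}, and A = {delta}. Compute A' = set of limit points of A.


A' = {echo}

For each x ∈ X, list the open sets U ∈ τ with x ∈ U, then check whether U ∩ (A ∖ {x}) ≠ ∅ for every such U.
  x = delta: open {delta, echo, foxtrot} ∋ x has {delta, echo, foxtrot} ∩ (A ∖ {delta}) = ∅, so x is NOT a limit point.
  x = echo: opens ∋ x are {delta, echo, foxtrot}; each meets A ∖ {echo}, so x IS a limit point.
  x = foxtrot: open {foxtrot} ∋ x has {foxtrot} ∩ (A ∖ {foxtrot}) = ∅, so x is NOT a limit point.
Collecting: A' = {echo}.


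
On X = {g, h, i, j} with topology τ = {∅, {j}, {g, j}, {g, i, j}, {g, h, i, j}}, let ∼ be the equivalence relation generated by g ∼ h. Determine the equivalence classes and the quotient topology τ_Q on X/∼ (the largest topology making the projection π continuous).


X/∼ = {[g=h], [i], [j]}; |τ_Q| = 3.

Equivalence classes: [g=h], [i], [j].
Quotient map π: X → X/∼ sends g ↦ [g=h], h ↦ [g=h], i ↦ [i], j ↦ [j].
For each subset V ⊆ X/∼, compute π^{-1}(V) ⊆ X and check whether π^{-1}(V) ∈ τ. V is open in τ_Q iff π^{-1}(V) ∈ τ.
  V = {}: π^{-1}(V) = ∅ ∈ τ ✓.
  V = {[g=h]}: π^{-1}(V) = {g, h} ∉ τ ✗.
  V = {[i]}: π^{-1}(V) = {i} ∉ τ ✗.
  V = {[g=h], [i]}: π^{-1}(V) = {g, h, i} ∉ τ ✗.
  V = {[j]}: π^{-1}(V) = {j} ∈ τ ✓.
  V = {[g=h], [j]}: π^{-1}(V) = {g, h, j} ∉ τ ✗.
  V = {[i], [j]}: π^{-1}(V) = {i, j} ∉ τ ✗.
  V = {[g=h], [i], [j]}: π^{-1}(V) = {g, h, i, j} ∈ τ ✓.
Open sets in the quotient: τ_Q = {{}, {[j]}, {[g=h], [i], [j]}} (3 elements).


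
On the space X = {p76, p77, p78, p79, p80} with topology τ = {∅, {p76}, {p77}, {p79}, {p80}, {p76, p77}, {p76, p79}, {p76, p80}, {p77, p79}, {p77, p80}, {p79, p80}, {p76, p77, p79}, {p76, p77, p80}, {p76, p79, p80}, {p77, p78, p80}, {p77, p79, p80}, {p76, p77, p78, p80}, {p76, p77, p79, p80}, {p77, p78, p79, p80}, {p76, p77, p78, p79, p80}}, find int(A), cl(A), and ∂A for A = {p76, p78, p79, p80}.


int(A) = {p76, p79, p80}, cl(A) = {p76, p78, p79, p80}, ∂A = {p78}.

Closed sets in (X, τ) are complements of opens:
  closed(X, τ) = {∅, {p76}, {p78}, {p79}, {p76, p78}, {p76, p79}, {p77, p78}, {p78, p79}, {p78, p80}, {p76, p77, p78}, {p76, p78, p79}, {p76, p78, p80}, {p77, p78, p79}, {p77, p78, p80}, {p78, p79, p80}, {p76, p77, p78, p79}, {p76, p77, p78, p80}, {p76, p78, p79, p80}, {p77, p78, p79, p80}, {p76, p77, p78, p79, p80}}.
int(A) = ⋃ {U ∈ τ : U ⊆ A}. Opens contained in A: ∅, {p76}, {p79}, {p80}, {p76, p79}, {p76, p80}, {p79, p80}, {p76, p79, p80}.
Taking the union of these: int(A) = {p76, p79, p80}.
cl(A) = ⋂ {C closed : A ⊆ C}. Closed sets containing A: {p76, p78, p79, p80}, {p76, p77, p78, p79, p80}.
Intersecting these: cl(A) = {p76, p78, p79, p80}.
∂A = cl(A) ∖ int(A) = {p76, p78, p79, p80} ∖ {p76, p79, p80} = {p78}.


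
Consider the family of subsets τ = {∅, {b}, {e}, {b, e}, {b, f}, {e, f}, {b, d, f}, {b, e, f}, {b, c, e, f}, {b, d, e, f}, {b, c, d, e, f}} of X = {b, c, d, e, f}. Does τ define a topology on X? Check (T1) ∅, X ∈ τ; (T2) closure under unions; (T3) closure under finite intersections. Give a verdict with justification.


τ is NOT a topology on X.

Axiom (T1): ∅ ∈ τ? Yes; X ∈ τ? Yes.
Axiom (T2/T3): check pairwise unions and intersections of members of τ.
Counterexample for (T3): {b, f} ∩ {e, f} = {f} ∉ τ. Therefore τ is NOT a topology.


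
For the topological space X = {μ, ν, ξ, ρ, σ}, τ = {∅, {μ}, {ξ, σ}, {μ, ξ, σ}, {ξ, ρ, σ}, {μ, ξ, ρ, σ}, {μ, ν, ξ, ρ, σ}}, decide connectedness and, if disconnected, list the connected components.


(X, τ) is connected.

Find clopen sets (U ∈ τ with X ∖ U ∈ τ):
  U = ∅, X ∖ U = {μ, ν, ξ, ρ, σ} — both open, so U is clopen.
  U = {μ, ν, ξ, ρ, σ}, X ∖ U = ∅ — both open, so U is clopen.
Only trivial clopens (∅ and X) exist, so (X, τ) is connected.
Compute connected components by grouping points that agree on all clopens:
  component: {μ, ν, ξ, ρ, σ}


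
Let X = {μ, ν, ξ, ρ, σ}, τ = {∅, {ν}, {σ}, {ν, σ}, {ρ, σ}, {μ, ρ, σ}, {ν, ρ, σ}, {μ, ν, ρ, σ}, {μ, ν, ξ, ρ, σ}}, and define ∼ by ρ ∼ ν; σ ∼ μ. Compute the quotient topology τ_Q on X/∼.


X/∼ = {[μ=σ], [ν=ρ], [ξ]}; |τ_Q| = 3.

Equivalence classes: [μ=σ], [ν=ρ], [ξ].
Quotient map π: X → X/∼ sends μ ↦ [μ=σ], ν ↦ [ν=ρ], ξ ↦ [ξ], ρ ↦ [ν=ρ], σ ↦ [μ=σ].
For each subset V ⊆ X/∼, compute π^{-1}(V) ⊆ X and check whether π^{-1}(V) ∈ τ. V is open in τ_Q iff π^{-1}(V) ∈ τ.
  V = {}: π^{-1}(V) = ∅ ∈ τ ✓.
  V = {[μ=σ]}: π^{-1}(V) = {μ, σ} ∉ τ ✗.
  V = {[ν=ρ]}: π^{-1}(V) = {ν, ρ} ∉ τ ✗.
  V = {[μ=σ], [ν=ρ]}: π^{-1}(V) = {μ, ν, ρ, σ} ∈ τ ✓.
  V = {[ξ]}: π^{-1}(V) = {ξ} ∉ τ ✗.
  V = {[μ=σ], [ξ]}: π^{-1}(V) = {μ, ξ, σ} ∉ τ ✗.
  V = {[ν=ρ], [ξ]}: π^{-1}(V) = {ν, ξ, ρ} ∉ τ ✗.
  V = {[μ=σ], [ν=ρ], [ξ]}: π^{-1}(V) = {μ, ν, ξ, ρ, σ} ∈ τ ✓.
Open sets in the quotient: τ_Q = {{}, {[μ=σ], [ν=ρ]}, {[μ=σ], [ν=ρ], [ξ]}} (3 elements).


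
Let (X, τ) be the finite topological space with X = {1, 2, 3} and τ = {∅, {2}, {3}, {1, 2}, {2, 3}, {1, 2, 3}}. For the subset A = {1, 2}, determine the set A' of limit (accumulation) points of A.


A' = {1}

For each x ∈ X, list the open sets U ∈ τ with x ∈ U, then check whether U ∩ (A ∖ {x}) ≠ ∅ for every such U.
  x = 1: opens ∋ x are {1, 2}, {1, 2, 3}; each meets A ∖ {1}, so x IS a limit point.
  x = 2: open {2} ∋ x has {2} ∩ (A ∖ {2}) = ∅, so x is NOT a limit point.
  x = 3: open {3} ∋ x has {3} ∩ (A ∖ {3}) = ∅, so x is NOT a limit point.
Collecting: A' = {1}.


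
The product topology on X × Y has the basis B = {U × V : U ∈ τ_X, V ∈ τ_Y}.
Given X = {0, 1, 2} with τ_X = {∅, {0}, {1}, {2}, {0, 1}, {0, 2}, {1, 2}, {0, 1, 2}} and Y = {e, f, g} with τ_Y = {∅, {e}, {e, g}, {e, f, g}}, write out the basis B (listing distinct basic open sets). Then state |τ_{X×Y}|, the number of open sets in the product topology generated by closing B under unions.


Basis B = {∅ × ∅, {0} × {e}, {1} × {e}, {2} × {e}, {0} × {e, g}, {0, 1} × {e}, {0, 2} × {e}, {1} × {e, g}, {1, 2} × {e}, {2} × {e, g}, {0} × {e, f, g}, {0, 1, 2} × {e}, {1} × {e, f, g}, {2} × {e, f, g}, {0, 1} × {e, g}, {0, 2} × {e, g}, {1, 2} × {e, g}, {0, 1} × {e, f, g}, {0, 2} × {e, f, g}, {0, 1, 2} × {e, g}, {1, 2} × {e, f, g}, {0, 1, 2} × {e, f, g}}; |τ_{X×Y}| = 64.

Enumerate products U × V with U ∈ τ_X, V ∈ τ_Y (deduplicated):
  ∅ × ∅ = {} (∅)
  {0} × {e} = {(0,e)}
  {1} × {e} = {(1,e)}
  {2} × {e} = {(2,e)}
  {0} × {e, g} = {(0,e), (0,g)}
  {0, 1} × {e} = {(0,e), (1,e)}
  {0, 2} × {e} = {(0,e), (2,e)}
  {1} × {e, g} = {(1,e), (1,g)}
  {1, 2} × {e} = {(1,e), (2,e)}
  {2} × {e, g} = {(2,e), (2,g)}
  {0} × {e, f, g} = {(0,e), (0,f), (0,g)}
  {0, 1, 2} × {e} = {(0,e), (1,e), (2,e)}
  {1} × {e, f, g} = {(1,e), (1,f), (1,g)}
  {2} × {e, f, g} = {(2,e), (2,f), (2,g)}
  {0, 1} × {e, g} = {(0,e), (0,g), (1,e), (1,g)}
  {0, 2} × {e, g} = {(0,e), (0,g), (2,e), (2,g)}
  {1, 2} × {e, g} = {(1,e), (1,g), (2,e), (2,g)}
  {0, 1} × {e, f, g} = {(0,e), (0,f), (0,g), (1,e), (1,f), (1,g)}
  {0, 2} × {e, f, g} = {(0,e), (0,f), (0,g), (2,e), (2,f), (2,g)}
  {0, 1, 2} × {e, g} = {(0,e), (0,g), (1,e), (1,g), (2,e), (2,g)}
  {1, 2} × {e, f, g} = {(1,e), (1,f), (1,g), (2,e), (2,f), (2,g)}
  {0, 1, 2} × {e, f, g} = {(0,e), (0,f), (0,g), (1,e), (1,f), (1,g), (2,e), (2,f), (2,g)}
These 22 distinct sets form the basis B.
Close under arbitrary unions to get τ_{X×Y}; counting gives |τ_{X×Y}| = 64.


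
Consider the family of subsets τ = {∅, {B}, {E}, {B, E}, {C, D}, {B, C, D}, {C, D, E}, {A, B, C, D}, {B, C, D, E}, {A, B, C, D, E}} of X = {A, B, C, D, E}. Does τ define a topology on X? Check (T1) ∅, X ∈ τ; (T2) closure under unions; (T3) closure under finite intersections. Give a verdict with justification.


τ IS a topology on X.

Axiom (T1): ∅ ∈ τ? Yes; X ∈ τ? Yes.
Axiom (T2/T3): check pairwise unions and intersections of members of τ.
All pairwise intersections and unions checked — each lies in τ. Therefore τ satisfies (T1), (T2), (T3): it IS a topology on X.


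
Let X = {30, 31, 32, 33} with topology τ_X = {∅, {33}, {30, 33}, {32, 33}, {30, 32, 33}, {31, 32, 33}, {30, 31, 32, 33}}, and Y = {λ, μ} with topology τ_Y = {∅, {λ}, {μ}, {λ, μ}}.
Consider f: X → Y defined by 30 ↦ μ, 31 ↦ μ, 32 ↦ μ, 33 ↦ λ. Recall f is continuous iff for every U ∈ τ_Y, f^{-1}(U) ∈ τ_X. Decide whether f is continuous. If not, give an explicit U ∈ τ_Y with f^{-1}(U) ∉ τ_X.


f is NOT continuous.

Compute f^{-1}(U) for each U ∈ τ_Y:
  U = ∅: f^{-1}(U) = ∅ ∈ τ_X ✓.
  U = {λ}: f^{-1}(U) = {33} ∈ τ_X ✓.
  U = {μ}: f^{-1}(U) = {30, 31, 32} ∉ τ_X ✗.
  U = {λ, μ}: f^{-1}(U) = {30, 31, 32, 33} ∈ τ_X ✓.
Found U = {μ} with f^{-1}(U) = {30, 31, 32} not in τ_X. Therefore f is NOT continuous.


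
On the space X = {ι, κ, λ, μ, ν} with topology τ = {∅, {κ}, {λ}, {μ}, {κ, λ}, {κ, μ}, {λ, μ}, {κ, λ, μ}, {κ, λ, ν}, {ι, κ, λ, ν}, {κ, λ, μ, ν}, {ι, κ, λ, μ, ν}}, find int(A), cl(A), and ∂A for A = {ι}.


int(A) = ∅, cl(A) = {ι}, ∂A = {ι}.

Closed sets in (X, τ) are complements of opens:
  closed(X, τ) = {∅, {ι}, {μ}, {ι, μ}, {ι, ν}, {ι, κ, ν}, {ι, λ, ν}, {ι, μ, ν}, {ι, κ, λ, ν}, {ι, κ, μ, ν}, {ι, λ, μ, ν}, {ι, κ, λ, μ, ν}}.
int(A) = ⋃ {U ∈ τ : U ⊆ A}. Opens contained in A: ∅.
Taking the union of these: int(A) = ∅.
cl(A) = ⋂ {C closed : A ⊆ C}. Closed sets containing A: {ι}, {ι, μ}, {ι, ν}, {ι, κ, ν}, {ι, λ, ν}, {ι, μ, ν}, {ι, κ, λ, ν}, {ι, κ, μ, ν}, {ι, λ, μ, ν}, {ι, κ, λ, μ, ν}.
Intersecting these: cl(A) = {ι}.
∂A = cl(A) ∖ int(A) = {ι} ∖ ∅ = {ι}.


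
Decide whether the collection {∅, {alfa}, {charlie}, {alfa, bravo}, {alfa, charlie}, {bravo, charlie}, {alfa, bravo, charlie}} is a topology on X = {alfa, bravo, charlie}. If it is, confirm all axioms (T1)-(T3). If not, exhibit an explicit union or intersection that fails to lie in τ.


τ is NOT a topology on X.

Axiom (T1): ∅ ∈ τ? Yes; X ∈ τ? Yes.
Axiom (T2/T3): check pairwise unions and intersections of members of τ.
Counterexample for (T3): {alfa, bravo} ∩ {bravo, charlie} = {bravo} ∉ τ. Therefore τ is NOT a topology.


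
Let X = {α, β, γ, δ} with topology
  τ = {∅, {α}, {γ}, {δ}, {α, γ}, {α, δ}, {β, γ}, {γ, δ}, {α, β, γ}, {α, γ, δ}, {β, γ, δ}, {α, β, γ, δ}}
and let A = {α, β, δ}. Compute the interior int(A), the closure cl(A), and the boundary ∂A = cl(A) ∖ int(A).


int(A) = {α, δ}, cl(A) = {α, β, δ}, ∂A = {β}.

Closed sets in (X, τ) are complements of opens:
  closed(X, τ) = {∅, {α}, {β}, {δ}, {α, β}, {α, δ}, {β, γ}, {β, δ}, {α, β, γ}, {α, β, δ}, {β, γ, δ}, {α, β, γ, δ}}.
int(A) = ⋃ {U ∈ τ : U ⊆ A}. Opens contained in A: ∅, {α}, {δ}, {α, δ}.
Taking the union of these: int(A) = {α, δ}.
cl(A) = ⋂ {C closed : A ⊆ C}. Closed sets containing A: {α, β, δ}, {α, β, γ, δ}.
Intersecting these: cl(A) = {α, β, δ}.
∂A = cl(A) ∖ int(A) = {α, β, δ} ∖ {α, δ} = {β}.


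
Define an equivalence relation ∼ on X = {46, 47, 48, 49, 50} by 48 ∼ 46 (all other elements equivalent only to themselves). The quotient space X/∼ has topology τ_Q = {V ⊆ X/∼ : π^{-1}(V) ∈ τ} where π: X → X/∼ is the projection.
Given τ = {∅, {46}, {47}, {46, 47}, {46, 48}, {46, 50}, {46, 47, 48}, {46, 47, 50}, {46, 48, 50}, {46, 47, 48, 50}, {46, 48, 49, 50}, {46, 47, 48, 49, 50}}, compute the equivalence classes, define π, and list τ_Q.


X/∼ = {[46=48], [47], [49], [50]}; |τ_Q| = 8.

Equivalence classes: [46=48], [47], [49], [50].
Quotient map π: X → X/∼ sends 46 ↦ [46=48], 47 ↦ [47], 48 ↦ [46=48], 49 ↦ [49], 50 ↦ [50].
For each subset V ⊆ X/∼, compute π^{-1}(V) ⊆ X and check whether π^{-1}(V) ∈ τ. V is open in τ_Q iff π^{-1}(V) ∈ τ.
  V = {}: π^{-1}(V) = ∅ ∈ τ ✓.
  V = {[46=48]}: π^{-1}(V) = {46, 48} ∈ τ ✓.
  V = {[47]}: π^{-1}(V) = {47} ∈ τ ✓.
  V = {[46=48], [47]}: π^{-1}(V) = {46, 47, 48} ∈ τ ✓.
  V = {[49]}: π^{-1}(V) = {49} ∉ τ ✗.
  V = {[46=48], [49]}: π^{-1}(V) = {46, 48, 49} ∉ τ ✗.
  V = {[47], [49]}: π^{-1}(V) = {47, 49} ∉ τ ✗.
  V = {[46=48], [47], [49]}: π^{-1}(V) = {46, 47, 48, 49} ∉ τ ✗.
  V = {[50]}: π^{-1}(V) = {50} ∉ τ ✗.
  V = {[46=48], [50]}: π^{-1}(V) = {46, 48, 50} ∈ τ ✓.
  V = {[47], [50]}: π^{-1}(V) = {47, 50} ∉ τ ✗.
  V = {[46=48], [47], [50]}: π^{-1}(V) = {46, 47, 48, 50} ∈ τ ✓.
  V = {[49], [50]}: π^{-1}(V) = {49, 50} ∉ τ ✗.
  V = {[46=48], [49], [50]}: π^{-1}(V) = {46, 48, 49, 50} ∈ τ ✓.
  V = {[47], [49], [50]}: π^{-1}(V) = {47, 49, 50} ∉ τ ✗.
  V = {[46=48], [47], [49], [50]}: π^{-1}(V) = {46, 47, 48, 49, 50} ∈ τ ✓.
Open sets in the quotient: τ_Q = {{}, {[46=48]}, {[47]}, {[46=48], [47]}, {[46=48], [50]}, {[46=48], [47], [50]}, {[46=48], [49], [50]}, {[46=48], [47], [49], [50]}} (8 elements).


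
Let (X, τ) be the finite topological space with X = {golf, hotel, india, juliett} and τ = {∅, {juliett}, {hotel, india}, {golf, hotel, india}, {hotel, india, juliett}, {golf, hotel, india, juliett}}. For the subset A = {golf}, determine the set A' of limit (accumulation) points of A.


A' = ∅

For each x ∈ X, list the open sets U ∈ τ with x ∈ U, then check whether U ∩ (A ∖ {x}) ≠ ∅ for every such U.
  x = golf: open {golf, hotel, india} ∋ x has {golf, hotel, india} ∩ (A ∖ {golf}) = ∅, so x is NOT a limit point.
  x = hotel: open {hotel, india} ∋ x has {hotel, india} ∩ (A ∖ {hotel}) = ∅, so x is NOT a limit point.
  x = india: open {hotel, india} ∋ x has {hotel, india} ∩ (A ∖ {india}) = ∅, so x is NOT a limit point.
  x = juliett: open {juliett} ∋ x has {juliett} ∩ (A ∖ {juliett}) = ∅, so x is NOT a limit point.
Collecting: A' = ∅.


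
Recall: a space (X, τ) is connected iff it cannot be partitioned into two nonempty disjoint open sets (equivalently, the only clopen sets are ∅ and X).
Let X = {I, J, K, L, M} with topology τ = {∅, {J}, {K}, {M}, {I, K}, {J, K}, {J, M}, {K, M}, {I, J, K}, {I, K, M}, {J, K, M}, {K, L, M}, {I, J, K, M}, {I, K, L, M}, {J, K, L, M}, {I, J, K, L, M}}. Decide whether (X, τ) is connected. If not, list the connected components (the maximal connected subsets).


(X, τ) is disconnected; components = [{J}, {I, K, L, M}].

Find clopen sets (U ∈ τ with X ∖ U ∈ τ):
  U = ∅, X ∖ U = {I, J, K, L, M} — both open, so U is clopen.
  U = {J}, X ∖ U = {I, K, L, M} — both open, so U is clopen.
  U = {I, K, L, M}, X ∖ U = {J} — both open, so U is clopen.
  U = {I, J, K, L, M}, X ∖ U = ∅ — both open, so U is clopen.
Nontrivial clopen(s) exist: e.g. {I, K, L, M}. So (X, τ) is disconnected.
Compute connected components by grouping points that agree on all clopens:
  component: {J}
  component: {I, K, L, M}


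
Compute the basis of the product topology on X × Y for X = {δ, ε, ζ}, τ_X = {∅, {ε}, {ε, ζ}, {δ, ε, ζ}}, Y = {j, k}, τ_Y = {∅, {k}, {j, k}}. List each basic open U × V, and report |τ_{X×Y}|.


Basis B = {∅ × ∅, {ε} × {k}, {ε} × {j, k}, {ε, ζ} × {k}, {δ, ε, ζ} × {k}, {ε, ζ} × {j, k}, {δ, ε, ζ} × {j, k}}; |τ_{X×Y}| = 10.

Enumerate products U × V with U ∈ τ_X, V ∈ τ_Y (deduplicated):
  ∅ × ∅ = {} (∅)
  {ε} × {k} = {(ε,k)}
  {ε} × {j, k} = {(ε,j), (ε,k)}
  {ε, ζ} × {k} = {(ε,k), (ζ,k)}
  {δ, ε, ζ} × {k} = {(δ,k), (ε,k), (ζ,k)}
  {ε, ζ} × {j, k} = {(ε,j), (ε,k), (ζ,j), (ζ,k)}
  {δ, ε, ζ} × {j, k} = {(δ,j), (δ,k), (ε,j), (ε,k), (ζ,j), (ζ,k)}
These 7 distinct sets form the basis B.
Close under arbitrary unions to get τ_{X×Y}; counting gives |τ_{X×Y}| = 10.


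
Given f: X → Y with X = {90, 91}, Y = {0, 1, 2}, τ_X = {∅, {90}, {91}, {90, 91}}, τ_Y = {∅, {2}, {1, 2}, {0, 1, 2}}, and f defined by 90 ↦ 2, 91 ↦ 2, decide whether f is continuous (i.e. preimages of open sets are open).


f IS continuous.

Compute f^{-1}(U) for each U ∈ τ_Y:
  U = ∅: f^{-1}(U) = ∅ ∈ τ_X ✓.
  U = {2}: f^{-1}(U) = {90, 91} ∈ τ_X ✓.
  U = {1, 2}: f^{-1}(U) = {90, 91} ∈ τ_X ✓.
  U = {0, 1, 2}: f^{-1}(U) = {90, 91} ∈ τ_X ✓.
Every preimage lies in τ_X, so f IS continuous.


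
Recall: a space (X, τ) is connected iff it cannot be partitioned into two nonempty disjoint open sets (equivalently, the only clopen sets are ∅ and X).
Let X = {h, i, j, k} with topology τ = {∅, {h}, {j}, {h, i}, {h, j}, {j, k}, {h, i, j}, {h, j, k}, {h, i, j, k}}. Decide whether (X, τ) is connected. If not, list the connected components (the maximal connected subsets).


(X, τ) is disconnected; components = [{h, i}, {j, k}].

Find clopen sets (U ∈ τ with X ∖ U ∈ τ):
  U = ∅, X ∖ U = {h, i, j, k} — both open, so U is clopen.
  U = {h, i}, X ∖ U = {j, k} — both open, so U is clopen.
  U = {j, k}, X ∖ U = {h, i} — both open, so U is clopen.
  U = {h, i, j, k}, X ∖ U = ∅ — both open, so U is clopen.
Nontrivial clopen(s) exist: e.g. {h, i}. So (X, τ) is disconnected.
Compute connected components by grouping points that agree on all clopens:
  component: {h, i}
  component: {j, k}


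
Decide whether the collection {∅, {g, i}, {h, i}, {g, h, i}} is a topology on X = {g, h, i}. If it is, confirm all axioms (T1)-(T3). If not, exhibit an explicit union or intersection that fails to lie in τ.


τ is NOT a topology on X.

Axiom (T1): ∅ ∈ τ? Yes; X ∈ τ? Yes.
Axiom (T2/T3): check pairwise unions and intersections of members of τ.
Counterexample for (T3): {g, i} ∩ {h, i} = {i} ∉ τ. Therefore τ is NOT a topology.


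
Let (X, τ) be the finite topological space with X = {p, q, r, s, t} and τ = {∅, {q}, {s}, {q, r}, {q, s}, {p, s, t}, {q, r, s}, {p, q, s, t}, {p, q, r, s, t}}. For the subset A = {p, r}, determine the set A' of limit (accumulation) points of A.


A' = {t}

For each x ∈ X, list the open sets U ∈ τ with x ∈ U, then check whether U ∩ (A ∖ {x}) ≠ ∅ for every such U.
  x = p: open {p, s, t} ∋ x has {p, s, t} ∩ (A ∖ {p}) = ∅, so x is NOT a limit point.
  x = q: open {q} ∋ x has {q} ∩ (A ∖ {q}) = ∅, so x is NOT a limit point.
  x = r: open {q, r} ∋ x has {q, r} ∩ (A ∖ {r}) = ∅, so x is NOT a limit point.
  x = s: open {s} ∋ x has {s} ∩ (A ∖ {s}) = ∅, so x is NOT a limit point.
  x = t: opens ∋ x are {p, s, t}, {p, q, s, t}, {p, q, r, s, t}; each meets A ∖ {t}, so x IS a limit point.
Collecting: A' = {t}.


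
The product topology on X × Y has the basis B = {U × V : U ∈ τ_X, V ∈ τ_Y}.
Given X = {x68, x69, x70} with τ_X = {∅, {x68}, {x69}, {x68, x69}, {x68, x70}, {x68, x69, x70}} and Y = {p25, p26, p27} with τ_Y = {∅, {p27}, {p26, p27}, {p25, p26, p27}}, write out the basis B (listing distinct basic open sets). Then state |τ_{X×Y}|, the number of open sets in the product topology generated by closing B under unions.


Basis B = {∅ × ∅, {x68} × {p27}, {x69} × {p27}, {x68} × {p26, p27}, {x68, x69} × {p27}, {x68, x70} × {p27}, {x69} × {p26, p27}, {x68} × {p25, p26, p27}, {x68, x69, x70} × {p27}, {x69} × {p25, p26, p27}, {x68, x69} × {p26, p27}, {x68, x70} × {p26, p27}, {x68, x69} × {p25, p26, p27}, {x68, x70} × {p25, p26, p27}, {x68, x69, x70} × {p26, p27}, {x68, x69, x70} × {p25, p26, p27}}; |τ_{X×Y}| = 40.

Enumerate products U × V with U ∈ τ_X, V ∈ τ_Y (deduplicated):
  ∅ × ∅ = {} (∅)
  {x68} × {p27} = {(x68,p27)}
  {x69} × {p27} = {(x69,p27)}
  {x68} × {p26, p27} = {(x68,p26), (x68,p27)}
  {x68, x69} × {p27} = {(x68,p27), (x69,p27)}
  {x68, x70} × {p27} = {(x68,p27), (x70,p27)}
  {x69} × {p26, p27} = {(x69,p26), (x69,p27)}
  {x68} × {p25, p26, p27} = {(x68,p25), (x68,p26), (x68,p27)}
  {x68, x69, x70} × {p27} = {(x68,p27), (x69,p27), (x70,p27)}
  {x69} × {p25, p26, p27} = {(x69,p25), (x69,p26), (x69,p27)}
  {x68, x69} × {p26, p27} = {(x68,p26), (x68,p27), (x69,p26), (x69,p27)}
  {x68, x70} × {p26, p27} = {(x68,p26), (x68,p27), (x70,p26), (x70,p27)}
  {x68, x69} × {p25, p26, p27} = {(x68,p25), (x68,p26), (x68,p27), (x69,p25), (x69,p26), (x69,p27)}
  {x68, x70} × {p25, p26, p27} = {(x68,p25), (x68,p26), (x68,p27), (x70,p25), (x70,p26), (x70,p27)}
  {x68, x69, x70} × {p26, p27} = {(x68,p26), (x68,p27), (x69,p26), (x69,p27), (x70,p26), (x70,p27)}
  {x68, x69, x70} × {p25, p26, p27} = {(x68,p25), (x68,p26), (x68,p27), (x69,p25), (x69,p26), (x69,p27), (x70,p25), (x70,p26), (x70,p27)}
These 16 distinct sets form the basis B.
Close under arbitrary unions to get τ_{X×Y}; counting gives |τ_{X×Y}| = 40.


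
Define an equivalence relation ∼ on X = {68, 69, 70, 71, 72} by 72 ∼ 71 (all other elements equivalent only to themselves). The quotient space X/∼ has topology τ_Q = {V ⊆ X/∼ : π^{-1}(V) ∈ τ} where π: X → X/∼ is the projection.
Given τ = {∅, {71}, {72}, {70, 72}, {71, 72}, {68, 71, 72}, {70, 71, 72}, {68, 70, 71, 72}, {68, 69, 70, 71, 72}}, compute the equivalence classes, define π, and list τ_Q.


X/∼ = {[68], [69], [70], [71=72]}; |τ_Q| = 6.

Equivalence classes: [68], [69], [70], [71=72].
Quotient map π: X → X/∼ sends 68 ↦ [68], 69 ↦ [69], 70 ↦ [70], 71 ↦ [71=72], 72 ↦ [71=72].
For each subset V ⊆ X/∼, compute π^{-1}(V) ⊆ X and check whether π^{-1}(V) ∈ τ. V is open in τ_Q iff π^{-1}(V) ∈ τ.
  V = {}: π^{-1}(V) = ∅ ∈ τ ✓.
  V = {[68]}: π^{-1}(V) = {68} ∉ τ ✗.
  V = {[69]}: π^{-1}(V) = {69} ∉ τ ✗.
  V = {[68], [69]}: π^{-1}(V) = {68, 69} ∉ τ ✗.
  V = {[70]}: π^{-1}(V) = {70} ∉ τ ✗.
  V = {[68], [70]}: π^{-1}(V) = {68, 70} ∉ τ ✗.
  V = {[69], [70]}: π^{-1}(V) = {69, 70} ∉ τ ✗.
  V = {[68], [69], [70]}: π^{-1}(V) = {68, 69, 70} ∉ τ ✗.
  V = {[71=72]}: π^{-1}(V) = {71, 72} ∈ τ ✓.
  V = {[68], [71=72]}: π^{-1}(V) = {68, 71, 72} ∈ τ ✓.
  V = {[69], [71=72]}: π^{-1}(V) = {69, 71, 72} ∉ τ ✗.
  V = {[68], [69], [71=72]}: π^{-1}(V) = {68, 69, 71, 72} ∉ τ ✗.
  V = {[70], [71=72]}: π^{-1}(V) = {70, 71, 72} ∈ τ ✓.
  V = {[68], [70], [71=72]}: π^{-1}(V) = {68, 70, 71, 72} ∈ τ ✓.
  V = {[69], [70], [71=72]}: π^{-1}(V) = {69, 70, 71, 72} ∉ τ ✗.
  V = {[68], [69], [70], [71=72]}: π^{-1}(V) = {68, 69, 70, 71, 72} ∈ τ ✓.
Open sets in the quotient: τ_Q = {{}, {[71=72]}, {[68], [71=72]}, {[70], [71=72]}, {[68], [70], [71=72]}, {[68], [69], [70], [71=72]}} (6 elements).


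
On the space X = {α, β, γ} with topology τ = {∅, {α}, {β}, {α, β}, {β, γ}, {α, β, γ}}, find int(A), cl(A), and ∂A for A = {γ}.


int(A) = ∅, cl(A) = {γ}, ∂A = {γ}.

Closed sets in (X, τ) are complements of opens:
  closed(X, τ) = {∅, {α}, {γ}, {α, γ}, {β, γ}, {α, β, γ}}.
int(A) = ⋃ {U ∈ τ : U ⊆ A}. Opens contained in A: ∅.
Taking the union of these: int(A) = ∅.
cl(A) = ⋂ {C closed : A ⊆ C}. Closed sets containing A: {γ}, {α, γ}, {β, γ}, {α, β, γ}.
Intersecting these: cl(A) = {γ}.
∂A = cl(A) ∖ int(A) = {γ} ∖ ∅ = {γ}.


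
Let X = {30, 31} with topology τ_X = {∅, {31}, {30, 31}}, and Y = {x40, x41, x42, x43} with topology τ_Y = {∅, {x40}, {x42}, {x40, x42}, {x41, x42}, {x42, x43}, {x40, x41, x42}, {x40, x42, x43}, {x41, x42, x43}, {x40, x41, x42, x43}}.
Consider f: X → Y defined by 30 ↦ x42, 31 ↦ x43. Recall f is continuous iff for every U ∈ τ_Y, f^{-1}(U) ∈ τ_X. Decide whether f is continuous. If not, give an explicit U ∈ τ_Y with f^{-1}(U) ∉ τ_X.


f is NOT continuous.

Compute f^{-1}(U) for each U ∈ τ_Y:
  U = ∅: f^{-1}(U) = ∅ ∈ τ_X ✓.
  U = {x40}: f^{-1}(U) = ∅ ∈ τ_X ✓.
  U = {x42}: f^{-1}(U) = {30} ∉ τ_X ✗.
  U = {x40, x42}: f^{-1}(U) = {30} ∉ τ_X ✗.
  U = {x41, x42}: f^{-1}(U) = {30} ∉ τ_X ✗.
  U = {x42, x43}: f^{-1}(U) = {30, 31} ∈ τ_X ✓.
  U = {x40, x41, x42}: f^{-1}(U) = {30} ∉ τ_X ✗.
  U = {x40, x42, x43}: f^{-1}(U) = {30, 31} ∈ τ_X ✓.
  U = {x41, x42, x43}: f^{-1}(U) = {30, 31} ∈ τ_X ✓.
  U = {x40, x41, x42, x43}: f^{-1}(U) = {30, 31} ∈ τ_X ✓.
Found U = {x42} with f^{-1}(U) = {30} not in τ_X. Therefore f is NOT continuous.


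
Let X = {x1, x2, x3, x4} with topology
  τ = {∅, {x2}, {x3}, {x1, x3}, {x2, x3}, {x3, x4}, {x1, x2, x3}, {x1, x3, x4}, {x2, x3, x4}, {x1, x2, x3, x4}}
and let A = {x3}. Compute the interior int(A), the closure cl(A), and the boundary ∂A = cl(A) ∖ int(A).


int(A) = {x3}, cl(A) = {x1, x3, x4}, ∂A = {x1, x4}.

Closed sets in (X, τ) are complements of opens:
  closed(X, τ) = {∅, {x1}, {x2}, {x4}, {x1, x2}, {x1, x4}, {x2, x4}, {x1, x2, x4}, {x1, x3, x4}, {x1, x2, x3, x4}}.
int(A) = ⋃ {U ∈ τ : U ⊆ A}. Opens contained in A: ∅, {x3}.
Taking the union of these: int(A) = {x3}.
cl(A) = ⋂ {C closed : A ⊆ C}. Closed sets containing A: {x1, x3, x4}, {x1, x2, x3, x4}.
Intersecting these: cl(A) = {x1, x3, x4}.
∂A = cl(A) ∖ int(A) = {x1, x3, x4} ∖ {x3} = {x1, x4}.


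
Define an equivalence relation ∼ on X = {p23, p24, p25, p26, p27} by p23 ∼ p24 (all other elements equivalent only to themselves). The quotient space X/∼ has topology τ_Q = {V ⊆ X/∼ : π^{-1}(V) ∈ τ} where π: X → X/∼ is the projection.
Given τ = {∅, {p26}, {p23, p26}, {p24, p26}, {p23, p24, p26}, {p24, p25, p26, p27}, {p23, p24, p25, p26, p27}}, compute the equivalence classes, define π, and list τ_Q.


X/∼ = {[p23=p24], [p25], [p26], [p27]}; |τ_Q| = 4.

Equivalence classes: [p23=p24], [p25], [p26], [p27].
Quotient map π: X → X/∼ sends p23 ↦ [p23=p24], p24 ↦ [p23=p24], p25 ↦ [p25], p26 ↦ [p26], p27 ↦ [p27].
For each subset V ⊆ X/∼, compute π^{-1}(V) ⊆ X and check whether π^{-1}(V) ∈ τ. V is open in τ_Q iff π^{-1}(V) ∈ τ.
  V = {}: π^{-1}(V) = ∅ ∈ τ ✓.
  V = {[p23=p24]}: π^{-1}(V) = {p23, p24} ∉ τ ✗.
  V = {[p25]}: π^{-1}(V) = {p25} ∉ τ ✗.
  V = {[p23=p24], [p25]}: π^{-1}(V) = {p23, p24, p25} ∉ τ ✗.
  V = {[p26]}: π^{-1}(V) = {p26} ∈ τ ✓.
  V = {[p23=p24], [p26]}: π^{-1}(V) = {p23, p24, p26} ∈ τ ✓.
  V = {[p25], [p26]}: π^{-1}(V) = {p25, p26} ∉ τ ✗.
  V = {[p23=p24], [p25], [p26]}: π^{-1}(V) = {p23, p24, p25, p26} ∉ τ ✗.
  V = {[p27]}: π^{-1}(V) = {p27} ∉ τ ✗.
  V = {[p23=p24], [p27]}: π^{-1}(V) = {p23, p24, p27} ∉ τ ✗.
  V = {[p25], [p27]}: π^{-1}(V) = {p25, p27} ∉ τ ✗.
  V = {[p23=p24], [p25], [p27]}: π^{-1}(V) = {p23, p24, p25, p27} ∉ τ ✗.
  V = {[p26], [p27]}: π^{-1}(V) = {p26, p27} ∉ τ ✗.
  V = {[p23=p24], [p26], [p27]}: π^{-1}(V) = {p23, p24, p26, p27} ∉ τ ✗.
  V = {[p25], [p26], [p27]}: π^{-1}(V) = {p25, p26, p27} ∉ τ ✗.
  V = {[p23=p24], [p25], [p26], [p27]}: π^{-1}(V) = {p23, p24, p25, p26, p27} ∈ τ ✓.
Open sets in the quotient: τ_Q = {{}, {[p26]}, {[p23=p24], [p26]}, {[p23=p24], [p25], [p26], [p27]}} (4 elements).


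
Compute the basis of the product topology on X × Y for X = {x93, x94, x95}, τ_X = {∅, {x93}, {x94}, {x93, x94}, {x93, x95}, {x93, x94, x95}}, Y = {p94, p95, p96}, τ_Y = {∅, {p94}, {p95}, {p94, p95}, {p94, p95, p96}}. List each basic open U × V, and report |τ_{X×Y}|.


Basis B = {∅ × ∅, {x93} × {p94}, {x93} × {p95}, {x94} × {p94}, {x94} × {p95}, {x93} × {p94, p95}, {x93, x94} × {p94}, {x93, x95} × {p94}, {x93, x94} × {p95}, {x93, x95} × {p95}, {x94} × {p94, p95}, {x93} × {p94, p95, p96}, {x93, x94, x95} × {p94}, {x93, x94, x95} × {p95}, {x94} × {p94, p95, p96}, {x93, x94} × {p94, p95}, {x93, x95} × {p94, p95}, {x93, x94} × {p94, p95, p96}, {x93, x95} × {p94, p95, p96}, {x93, x94, x95} × {p94, p95}, {x93, x94, x95} × {p94, p95, p96}}; |τ_{X×Y}| = 70.

Enumerate products U × V with U ∈ τ_X, V ∈ τ_Y (deduplicated):
  ∅ × ∅ = {} (∅)
  {x93} × {p94} = {(x93,p94)}
  {x93} × {p95} = {(x93,p95)}
  {x94} × {p94} = {(x94,p94)}
  {x94} × {p95} = {(x94,p95)}
  {x93} × {p94, p95} = {(x93,p94), (x93,p95)}
  {x93, x94} × {p94} = {(x93,p94), (x94,p94)}
  {x93, x95} × {p94} = {(x93,p94), (x95,p94)}
  {x93, x94} × {p95} = {(x93,p95), (x94,p95)}
  {x93, x95} × {p95} = {(x93,p95), (x95,p95)}
  {x94} × {p94, p95} = {(x94,p94), (x94,p95)}
  {x93} × {p94, p95, p96} = {(x93,p94), (x93,p95), (x93,p96)}
  {x93, x94, x95} × {p94} = {(x93,p94), (x94,p94), (x95,p94)}
  {x93, x94, x95} × {p95} = {(x93,p95), (x94,p95), (x95,p95)}
  {x94} × {p94, p95, p96} = {(x94,p94), (x94,p95), (x94,p96)}
  {x93, x94} × {p94, p95} = {(x93,p94), (x93,p95), (x94,p94), (x94,p95)}
  {x93, x95} × {p94, p95} = {(x93,p94), (x93,p95), (x95,p94), (x95,p95)}
  {x93, x94} × {p94, p95, p96} = {(x93,p94), (x93,p95), (x93,p96), (x94,p94), (x94,p95), (x94,p96)}
  {x93, x95} × {p94, p95, p96} = {(x93,p94), (x93,p95), (x93,p96), (x95,p94), (x95,p95), (x95,p96)}
  {x93, x94, x95} × {p94, p95} = {(x93,p94), (x93,p95), (x94,p94), (x94,p95), (x95,p94), (x95,p95)}
  {x93, x94, x95} × {p94, p95, p96} = {(x93,p94), (x93,p95), (x93,p96), (x94,p94), (x94,p95), (x94,p96), (x95,p94), (x95,p95), (x95,p96)}
These 21 distinct sets form the basis B.
Close under arbitrary unions to get τ_{X×Y}; counting gives |τ_{X×Y}| = 70.


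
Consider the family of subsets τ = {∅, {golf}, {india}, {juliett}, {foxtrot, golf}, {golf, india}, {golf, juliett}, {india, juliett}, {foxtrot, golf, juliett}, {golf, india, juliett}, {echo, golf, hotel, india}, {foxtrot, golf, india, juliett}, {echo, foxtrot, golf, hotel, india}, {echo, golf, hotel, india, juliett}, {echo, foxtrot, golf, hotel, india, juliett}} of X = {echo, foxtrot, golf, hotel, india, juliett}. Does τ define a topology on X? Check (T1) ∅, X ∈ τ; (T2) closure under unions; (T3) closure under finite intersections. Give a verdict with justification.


τ is NOT a topology on X.

Axiom (T1): ∅ ∈ τ? Yes; X ∈ τ? Yes.
Axiom (T2/T3): check pairwise unions and intersections of members of τ.
Counterexample for (T2): {india} ∪ {foxtrot, golf} = {foxtrot, golf, india} ∉ τ. Therefore τ is NOT a topology.


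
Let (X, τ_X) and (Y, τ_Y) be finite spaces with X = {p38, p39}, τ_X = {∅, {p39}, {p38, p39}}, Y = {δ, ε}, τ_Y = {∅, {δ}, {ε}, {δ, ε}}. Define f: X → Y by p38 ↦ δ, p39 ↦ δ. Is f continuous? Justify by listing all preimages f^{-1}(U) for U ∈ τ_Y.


f IS continuous.

Compute f^{-1}(U) for each U ∈ τ_Y:
  U = ∅: f^{-1}(U) = ∅ ∈ τ_X ✓.
  U = {δ}: f^{-1}(U) = {p38, p39} ∈ τ_X ✓.
  U = {ε}: f^{-1}(U) = ∅ ∈ τ_X ✓.
  U = {δ, ε}: f^{-1}(U) = {p38, p39} ∈ τ_X ✓.
Every preimage lies in τ_X, so f IS continuous.


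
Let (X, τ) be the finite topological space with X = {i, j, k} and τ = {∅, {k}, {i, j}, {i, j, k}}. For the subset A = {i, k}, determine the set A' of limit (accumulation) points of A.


A' = {j}

For each x ∈ X, list the open sets U ∈ τ with x ∈ U, then check whether U ∩ (A ∖ {x}) ≠ ∅ for every such U.
  x = i: open {i, j} ∋ x has {i, j} ∩ (A ∖ {i}) = ∅, so x is NOT a limit point.
  x = j: opens ∋ x are {i, j}, {i, j, k}; each meets A ∖ {j}, so x IS a limit point.
  x = k: open {k} ∋ x has {k} ∩ (A ∖ {k}) = ∅, so x is NOT a limit point.
Collecting: A' = {j}.


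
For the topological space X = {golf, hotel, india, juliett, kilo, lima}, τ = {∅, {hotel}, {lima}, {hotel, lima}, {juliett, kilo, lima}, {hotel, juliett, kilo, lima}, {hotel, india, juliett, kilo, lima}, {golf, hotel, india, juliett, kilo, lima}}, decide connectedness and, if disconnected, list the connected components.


(X, τ) is connected.

Find clopen sets (U ∈ τ with X ∖ U ∈ τ):
  U = ∅, X ∖ U = {golf, hotel, india, juliett, kilo, lima} — both open, so U is clopen.
  U = {golf, hotel, india, juliett, kilo, lima}, X ∖ U = ∅ — both open, so U is clopen.
Only trivial clopens (∅ and X) exist, so (X, τ) is connected.
Compute connected components by grouping points that agree on all clopens:
  component: {golf, hotel, india, juliett, kilo, lima}
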